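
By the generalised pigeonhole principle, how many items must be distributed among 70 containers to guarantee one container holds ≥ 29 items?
n = (29 − 1)·70 + 1 = 1961

By the generalised pigeonhole principle, to guarantee some box contains ≥ r objects we need more than (r − 1) · k objects total. Threshold: n = (r − 1) · k + 1. With r = 29 and k = 70: n = 28 · 70 + 1 = 1960 + 1 = 1961. For n = 1960 = 28 · 70, we can put exactly 28 objects in every box, avoiding 29 in any single one — so 1961 is tight.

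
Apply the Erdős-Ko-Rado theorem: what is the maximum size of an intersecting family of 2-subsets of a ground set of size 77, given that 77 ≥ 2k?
max |F| = C(76, 1) = 76

The Erdős-Ko-Rado theorem states: for n ≥ 2k, an intersecting family of k-subsets of an n-element set has size at most C(n − 1, k − 1), with equality for 'star' families {A ⊆ [n] : |A| = k, i ∈ A} (fix an element i). For n = 77, k = 2: C(76, 1) = 76.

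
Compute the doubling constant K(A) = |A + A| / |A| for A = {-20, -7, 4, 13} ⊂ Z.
K = |A + A| / |A| = 10/4 = 5/2

Enumerate A + A = {a + b : a, b ∈ A}. With |A| = 4, there are |A|^2 = 16 ordered sum pairs; collecting distinct values, A + A = {-40, -27, -16, -14, -7, -3, 6, 8, 17, 26}, so |A + A| = 10. Thus K = 10/4 = 5/2. For comparison, the minimum possible |A + A| over all 4-element sets is 2·4 − 1 = 7 (so min K = 7/4), attained only by arithmetic progressions.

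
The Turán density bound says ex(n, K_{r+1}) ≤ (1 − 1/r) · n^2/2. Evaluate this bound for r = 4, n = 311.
Turán density bound = (3/4) · 311^2/2 = 290163/8 ≈ 36270.375

Turán's theorem: ex(n, K_{r+1}) is achieved by the complete r-partite Turán graph T(n, r) with parts as balanced as possible, and is at most (1 − 1/r) · n^2/2. For r = 4, n = 311: the density bound is (3/4) · 96721/2 = 290163/8 ≈ 36270.375. The integer-valued extremum is e(T(311, 4)) = 36270, which is strictly less than the density bound 290163/8 since 4 ∤ 311 (the parts of T(311, 4) cannot all be equal).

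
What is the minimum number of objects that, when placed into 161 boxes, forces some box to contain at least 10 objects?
n = (10 − 1)·161 + 1 = 1450

By the generalised pigeonhole principle, to guarantee some box contains ≥ r objects we need more than (r − 1) · k objects total. Threshold: n = (r − 1) · k + 1. With r = 10 and k = 161: n = 9 · 161 + 1 = 1449 + 1 = 1450. For n = 1449 = 9 · 161, we can put exactly 9 objects in every box, avoiding 10 in any single one — so 1450 is tight.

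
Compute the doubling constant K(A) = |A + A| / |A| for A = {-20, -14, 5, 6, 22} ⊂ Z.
K = |A + A| / |A| = 15/5 = 3

Enumerate A + A = {a + b : a, b ∈ A}. With |A| = 5, there are |A|^2 = 25 ordered sum pairs; collecting distinct values, A + A = {-40, -34, -28, -15, -14, -9, -8, 2, 8, 10, 11, 12, 27, 28, 44}, so |A + A| = 15. Thus K = 15/5 = 3. For comparison, the minimum possible |A + A| over all 5-element sets is 2·5 − 1 = 9 (so min K = 9/5), attained only by arithmetic progressions.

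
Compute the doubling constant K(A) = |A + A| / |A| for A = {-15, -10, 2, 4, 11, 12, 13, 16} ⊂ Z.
K = |A + A| / |A| = 32/8 = 4

Enumerate A + A = {a + b : a, b ∈ A}. With |A| = 8, there are |A|^2 = 64 ordered sum pairs; collecting distinct values, A + A = {-30, -25, -20, -13, -11, -8, -6, -4, -3, -2, 1, 2, 3, 4, 6, 8, 13, 14, 15, 16, 17, 18, 20, 22, 23, 24, 25, 26, 27, 28, 29, 32}, so |A + A| = 32. Thus K = 32/8 = 4. For comparison, the minimum possible |A + A| over all 8-element sets is 2·8 − 1 = 15 (so min K = 15/8), attained only by arithmetic progressions.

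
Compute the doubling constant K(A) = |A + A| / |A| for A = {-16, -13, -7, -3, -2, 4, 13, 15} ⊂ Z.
K = |A + A| / |A| = 32/8 = 4

Enumerate A + A = {a + b : a, b ∈ A}. With |A| = 8, there are |A|^2 = 64 ordered sum pairs; collecting distinct values, A + A = {-32, -29, -26, -23, -20, -19, -18, -16, -15, -14, -12, -10, -9, -6, -5, -4, -3, -1, 0, 1, 2, 6, 8, 10, 11, 12, 13, 17, 19, 26, 28, 30}, so |A + A| = 32. Thus K = 32/8 = 4. For comparison, the minimum possible |A + A| over all 8-element sets is 2·8 − 1 = 15 (so min K = 15/8), attained only by arithmetic progressions.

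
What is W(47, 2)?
W(47, 2) = 47 + 1 = 48

A 2-term AP is any pair of integers, so a monochromatic 2-AP exists iff some colour is used at least twice. With 47 colours, the colouring i ↦ i on {1, ..., 47} uses each colour once, avoiding any monochromatic pair, so W(47, 2) > 47. For {1, ..., 48}, pigeonhole forces two integers of the same colour, which form a monochromatic 2-AP. Hence W(47, 2) = 48.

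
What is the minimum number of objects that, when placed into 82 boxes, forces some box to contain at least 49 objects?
n = (49 − 1)·82 + 1 = 3937

By the generalised pigeonhole principle, to guarantee some box contains ≥ r objects we need more than (r − 1) · k objects total. Threshold: n = (r − 1) · k + 1. With r = 49 and k = 82: n = 48 · 82 + 1 = 3936 + 1 = 3937. For n = 3936 = 48 · 82, we can put exactly 48 objects in every box, avoiding 49 in any single one — so 3937 is tight.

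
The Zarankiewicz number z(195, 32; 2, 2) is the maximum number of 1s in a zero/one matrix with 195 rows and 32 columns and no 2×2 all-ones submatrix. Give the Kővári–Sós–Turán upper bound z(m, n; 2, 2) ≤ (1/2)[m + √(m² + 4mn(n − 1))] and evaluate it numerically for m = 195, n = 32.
z(195, 32; 2, 2) ≤ (1/2)[195 + √(195² + 4·195·32·31)] = (1/2)[195 + √811785] = 547.9956

Kővári–Sós–Turán: let r_1, ..., r_195 be the row sums and z = Σ r_i the total number of 1s. Each pair of columns can share at most one row with both entries 1 (else a 2×2 all-ones block appears), so Σ_i C(r_i, 2) ≤ C(32, 2) = 496. By convexity Σ_i C(r_i, 2) ≥ 195·C(z/195, 2) = z(z − 195)/(2·195), giving z² − 195z − 195·32·31 ≤ 0 and hence z ≤ (1/2)[195 + √(38025 + 4·193440)] = (1/2)[195 + √811785] ≈ (1/2)(195 + 900.9911) = 547.9956.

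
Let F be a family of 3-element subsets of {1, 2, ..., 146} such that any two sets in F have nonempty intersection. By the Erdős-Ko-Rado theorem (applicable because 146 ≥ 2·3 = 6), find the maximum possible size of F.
max |F| = C(145, 2) = 10440

The Erdős-Ko-Rado theorem states: for n ≥ 2k, an intersecting family of k-subsets of an n-element set has size at most C(n − 1, k − 1), with equality for 'star' families {A ⊆ [n] : |A| = k, i ∈ A} (fix an element i). For n = 146, k = 3: C(145, 2) = 10440.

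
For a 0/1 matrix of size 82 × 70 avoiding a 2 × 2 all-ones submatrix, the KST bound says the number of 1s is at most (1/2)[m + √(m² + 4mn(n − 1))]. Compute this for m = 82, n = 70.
z(82, 70; 2, 2) ≤ (1/2)[82 + √(82² + 4·82·70·69)] = (1/2)[82 + √1590964] = 671.6671

Kővári–Sós–Turán: let r_1, ..., r_82 be the row sums and z = Σ r_i the total number of 1s. Each pair of columns can share at most one row with both entries 1 (else a 2×2 all-ones block appears), so Σ_i C(r_i, 2) ≤ C(70, 2) = 2415. By convexity Σ_i C(r_i, 2) ≥ 82·C(z/82, 2) = z(z − 82)/(2·82), giving z² − 82z − 82·70·69 ≤ 0 and hence z ≤ (1/2)[82 + √(6724 + 4·396060)] = (1/2)[82 + √1590964] ≈ (1/2)(82 + 1261.3342) = 671.6671.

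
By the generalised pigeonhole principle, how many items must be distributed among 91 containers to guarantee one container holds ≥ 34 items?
n = (34 − 1)·91 + 1 = 3004

By the generalised pigeonhole principle, to guarantee some box contains ≥ r objects we need more than (r − 1) · k objects total. Threshold: n = (r − 1) · k + 1. With r = 34 and k = 91: n = 33 · 91 + 1 = 3003 + 1 = 3004. For n = 3003 = 33 · 91, we can put exactly 33 objects in every box, avoiding 34 in any single one — so 3004 is tight.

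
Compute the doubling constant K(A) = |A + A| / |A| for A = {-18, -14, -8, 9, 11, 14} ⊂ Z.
K = |A + A| / |A| = 21/6 = 7/2

Enumerate A + A = {a + b : a, b ∈ A}. With |A| = 6, there are |A|^2 = 36 ordered sum pairs; collecting distinct values, A + A = {-36, -32, -28, -26, -22, -16, -9, -7, -5, -4, -3, 0, 1, 3, 6, 18, 20, 22, 23, 25, 28}, so |A + A| = 21. Thus K = 21/6 = 7/2. For comparison, the minimum possible |A + A| over all 6-element sets is 2·6 − 1 = 11 (so min K = 11/6), attained only by arithmetic progressions.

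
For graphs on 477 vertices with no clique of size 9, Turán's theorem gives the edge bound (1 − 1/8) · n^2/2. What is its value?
Turán density bound = (7/8) · 477^2/2 = 1592703/16 ≈ 99543.9375

Turán's theorem: ex(n, K_{r+1}) is achieved by the complete r-partite Turán graph T(n, r) with parts as balanced as possible, and is at most (1 − 1/r) · n^2/2. For r = 8, n = 477: the density bound is (7/8) · 227529/2 = 1592703/16 ≈ 99543.9375. The integer-valued extremum is e(T(477, 8)) = 99543, which is strictly less than the density bound 1592703/16 since 8 ∤ 477 (the parts of T(477, 8) cannot all be equal).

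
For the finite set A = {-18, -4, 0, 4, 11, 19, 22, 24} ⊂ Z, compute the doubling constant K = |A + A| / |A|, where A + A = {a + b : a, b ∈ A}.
K = |A + A| / |A| = 32/8 = 4

Enumerate A + A = {a + b : a, b ∈ A}. With |A| = 8, there are |A|^2 = 64 ordered sum pairs; collecting distinct values, A + A = {-36, -22, -18, -14, -8, -7, -4, 0, 1, 4, 6, 7, 8, 11, 15, 18, 19, 20, 22, 23, 24, 26, 28, 30, 33, 35, 38, 41, 43, 44, 46, 48}, so |A + A| = 32. Thus K = 32/8 = 4. For comparison, the minimum possible |A + A| over all 8-element sets is 2·8 − 1 = 15 (so min K = 15/8), attained only by arithmetic progressions.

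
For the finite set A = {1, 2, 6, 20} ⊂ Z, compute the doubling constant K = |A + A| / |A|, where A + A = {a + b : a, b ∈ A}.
K = |A + A| / |A| = 10/4 = 5/2

Enumerate A + A = {a + b : a, b ∈ A}. With |A| = 4, there are |A|^2 = 16 ordered sum pairs; collecting distinct values, A + A = {2, 3, 4, 7, 8, 12, 21, 22, 26, 40}, so |A + A| = 10. Thus K = 10/4 = 5/2. For comparison, the minimum possible |A + A| over all 4-element sets is 2·4 − 1 = 7 (so min K = 7/4), attained only by arithmetic progressions.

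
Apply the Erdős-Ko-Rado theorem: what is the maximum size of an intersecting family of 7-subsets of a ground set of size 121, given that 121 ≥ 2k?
max |F| = C(120, 6) = 3652745460

The Erdős-Ko-Rado theorem states: for n ≥ 2k, an intersecting family of k-subsets of an n-element set has size at most C(n − 1, k − 1), with equality for 'star' families {A ⊆ [n] : |A| = k, i ∈ A} (fix an element i). For n = 121, k = 7: C(120, 6) = 3652745460.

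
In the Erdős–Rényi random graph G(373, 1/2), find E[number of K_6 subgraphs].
E[# K_6] = C(373, 6) · (1/2)^C(6, 2) = 3592271012232 / 2^15 = 449033876529/4096 ≈ 109627411.261963

For each 6-subset S of vertices (there are C(373, 6) = 3592271012232 such S), let X_S = 1 if S induces a K_6 (all C(6, 2) = 15 edges present). Then P(X_S = 1) = (1/2)^15 = 1/32768. By linearity of expectation, E[# K_6] = C(373, 6) · (1/2)^15 = 3592271012232 / 32768 = 449033876529/4096 ≈ 109627411.261963.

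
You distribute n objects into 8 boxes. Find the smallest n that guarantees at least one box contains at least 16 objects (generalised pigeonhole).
n = (16 − 1)·8 + 1 = 121

By the generalised pigeonhole principle, to guarantee some box contains ≥ r objects we need more than (r − 1) · k objects total. Threshold: n = (r − 1) · k + 1. With r = 16 and k = 8: n = 15 · 8 + 1 = 120 + 1 = 121. For n = 120 = 15 · 8, we can put exactly 15 objects in every box, avoiding 16 in any single one — so 121 is tight.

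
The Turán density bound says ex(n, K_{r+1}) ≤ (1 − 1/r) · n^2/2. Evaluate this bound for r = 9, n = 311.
Turán density bound = (8/9) · 311^2/2 = 386884/9 ≈ 42987.1111

Turán's theorem: ex(n, K_{r+1}) is achieved by the complete r-partite Turán graph T(n, r) with parts as balanced as possible, and is at most (1 − 1/r) · n^2/2. For r = 9, n = 311: the density bound is (8/9) · 96721/2 = 386884/9 ≈ 42987.1111. The integer-valued extremum is e(T(311, 9)) = 42986, which is strictly less than the density bound 386884/9 since 9 ∤ 311 (the parts of T(311, 9) cannot all be equal).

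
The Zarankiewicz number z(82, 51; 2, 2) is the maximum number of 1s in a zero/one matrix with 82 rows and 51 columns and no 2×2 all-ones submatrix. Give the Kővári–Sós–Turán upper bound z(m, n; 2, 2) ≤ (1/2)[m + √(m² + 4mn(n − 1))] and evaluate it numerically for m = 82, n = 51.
z(82, 51; 2, 2) ≤ (1/2)[82 + √(82² + 4·82·51·50)] = (1/2)[82 + √843124] = 500.1089

Kővári–Sós–Turán: let r_1, ..., r_82 be the row sums and z = Σ r_i the total number of 1s. Each pair of columns can share at most one row with both entries 1 (else a 2×2 all-ones block appears), so Σ_i C(r_i, 2) ≤ C(51, 2) = 1275. By convexity Σ_i C(r_i, 2) ≥ 82·C(z/82, 2) = z(z − 82)/(2·82), giving z² − 82z − 82·51·50 ≤ 0 and hence z ≤ (1/2)[82 + √(6724 + 4·209100)] = (1/2)[82 + √843124] ≈ (1/2)(82 + 918.2178) = 500.1089.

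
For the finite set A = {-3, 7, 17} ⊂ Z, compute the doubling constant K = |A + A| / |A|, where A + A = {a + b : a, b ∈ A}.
K = |A + A| / |A| = 5/3

Enumerate A + A = {a + b : a, b ∈ A}. With |A| = 3, there are |A|^2 = 9 ordered sum pairs; collecting distinct values, A + A = {-6, 4, 14, 24, 34}, so |A + A| = 5. Thus K = 5/3. Here |A + A| = 2|A| − 1 = 5, the minimum possible — so K = 5/3 is minimal, which holds iff A is an arithmetic progression.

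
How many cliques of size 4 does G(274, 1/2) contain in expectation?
E[# K_4] = C(274, 4) · (1/2)^C(4, 2) = 229741876 / 2^6 = 57435469/16 = 3589716.8125

For each 4-subset S of vertices (there are C(274, 4) = 229741876 such S), let X_S = 1 if S induces a K_4 (all C(4, 2) = 6 edges present). Then P(X_S = 1) = (1/2)^6 = 1/64. By linearity of expectation, E[# K_4] = C(274, 4) · (1/2)^6 = 229741876 / 64 = 57435469/16 = 3589716.8125.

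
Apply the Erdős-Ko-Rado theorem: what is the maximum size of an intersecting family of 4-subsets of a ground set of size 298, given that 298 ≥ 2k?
max |F| = C(297, 3) = 4322340

Erdős-Ko-Rado (1961): when n ≥ 2k, max |F| = C(n−1, k−1). The bound is attained by the star {A : i ∈ A} for any fixed i ∈ [n]. Here C(298−1, 4−1) = C(297, 3) = 4322340.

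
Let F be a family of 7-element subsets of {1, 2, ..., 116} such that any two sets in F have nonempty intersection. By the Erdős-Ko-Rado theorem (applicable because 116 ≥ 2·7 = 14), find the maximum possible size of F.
max |F| = C(115, 6) = 2813729380

The Erdős-Ko-Rado theorem states: for n ≥ 2k, an intersecting family of k-subsets of an n-element set has size at most C(n − 1, k − 1), with equality for 'star' families {A ⊆ [n] : |A| = k, i ∈ A} (fix an element i). For n = 116, k = 7: C(115, 6) = 2813729380.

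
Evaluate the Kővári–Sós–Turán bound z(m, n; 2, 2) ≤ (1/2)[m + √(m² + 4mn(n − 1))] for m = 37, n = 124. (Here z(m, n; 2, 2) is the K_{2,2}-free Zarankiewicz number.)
z(37, 124; 2, 2) ≤ (1/2)[37 + √(37² + 4·37·124·123)] = (1/2)[37 + √2258665] = 769.9428

Kővári–Sós–Turán: let r_1, ..., r_37 be the row sums and z = Σ r_i the total number of 1s. Each pair of columns can share at most one row with both entries 1 (else a 2×2 all-ones block appears), so Σ_i C(r_i, 2) ≤ C(124, 2) = 7626. By convexity Σ_i C(r_i, 2) ≥ 37·C(z/37, 2) = z(z − 37)/(2·37), giving z² − 37z − 37·124·123 ≤ 0 and hence z ≤ (1/2)[37 + √(1369 + 4·564324)] = (1/2)[37 + √2258665] ≈ (1/2)(37 + 1502.8856) = 769.9428.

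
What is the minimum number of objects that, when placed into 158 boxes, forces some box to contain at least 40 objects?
n = (40 − 1)·158 + 1 = 6163

By the generalised pigeonhole principle, to guarantee some box contains ≥ r objects we need more than (r − 1) · k objects total. Threshold: n = (r − 1) · k + 1. With r = 40 and k = 158: n = 39 · 158 + 1 = 6162 + 1 = 6163. For n = 6162 = 39 · 158, we can put exactly 39 objects in every box, avoiding 40 in any single one — so 6163 is tight.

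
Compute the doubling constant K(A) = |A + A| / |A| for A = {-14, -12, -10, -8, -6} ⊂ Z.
K = |A + A| / |A| = 9/5

Enumerate A + A = {a + b : a, b ∈ A}. With |A| = 5, there are |A|^2 = 25 ordered sum pairs; collecting distinct values, A + A = {-28, -26, -24, -22, -20, -18, -16, -14, -12}, so |A + A| = 9. Thus K = 9/5. Here |A + A| = 2|A| − 1 = 9, the minimum possible — so K = 9/5 is minimal, which holds iff A is an arithmetic progression.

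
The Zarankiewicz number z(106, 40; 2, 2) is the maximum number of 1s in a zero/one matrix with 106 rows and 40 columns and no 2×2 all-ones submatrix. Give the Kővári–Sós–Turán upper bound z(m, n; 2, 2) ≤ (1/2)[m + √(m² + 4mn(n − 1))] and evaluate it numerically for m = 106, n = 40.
z(106, 40; 2, 2) ≤ (1/2)[106 + √(106² + 4·106·40·39)] = (1/2)[106 + √672676] = 463.0841

Kővári–Sós–Turán: let r_1, ..., r_106 be the row sums and z = Σ r_i the total number of 1s. Each pair of columns can share at most one row with both entries 1 (else a 2×2 all-ones block appears), so Σ_i C(r_i, 2) ≤ C(40, 2) = 780. By convexity Σ_i C(r_i, 2) ≥ 106·C(z/106, 2) = z(z − 106)/(2·106), giving z² − 106z − 106·40·39 ≤ 0 and hence z ≤ (1/2)[106 + √(11236 + 4·165360)] = (1/2)[106 + √672676] ≈ (1/2)(106 + 820.1683) = 463.0841.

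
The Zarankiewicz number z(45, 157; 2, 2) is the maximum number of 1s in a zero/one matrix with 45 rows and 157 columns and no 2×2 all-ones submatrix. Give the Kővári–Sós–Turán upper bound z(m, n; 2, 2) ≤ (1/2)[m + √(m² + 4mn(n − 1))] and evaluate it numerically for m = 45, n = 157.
z(45, 157; 2, 2) ≤ (1/2)[45 + √(45² + 4·45·157·156)] = (1/2)[45 + √4410585] = 1072.5696

Kővári–Sós–Turán: let r_1, ..., r_45 be the row sums and z = Σ r_i the total number of 1s. Each pair of columns can share at most one row with both entries 1 (else a 2×2 all-ones block appears), so Σ_i C(r_i, 2) ≤ C(157, 2) = 12246. By convexity Σ_i C(r_i, 2) ≥ 45·C(z/45, 2) = z(z − 45)/(2·45), giving z² − 45z − 45·157·156 ≤ 0 and hence z ≤ (1/2)[45 + √(2025 + 4·1102140)] = (1/2)[45 + √4410585] ≈ (1/2)(45 + 2100.1393) = 1072.5696.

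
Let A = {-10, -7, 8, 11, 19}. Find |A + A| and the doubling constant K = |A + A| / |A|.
K = |A + A| / |A| = 14/5

Enumerate A + A = {a + b : a, b ∈ A}. With |A| = 5, there are |A|^2 = 25 ordered sum pairs; collecting distinct values, A + A = {-20, -17, -14, -2, 1, 4, 9, 12, 16, 19, 22, 27, 30, 38}, so |A + A| = 14. Thus K = 14/5. For comparison, the minimum possible |A + A| over all 5-element sets is 2·5 − 1 = 9 (so min K = 9/5), attained only by arithmetic progressions.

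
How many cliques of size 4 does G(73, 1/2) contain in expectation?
E[# K_4] = C(73, 4) · (1/2)^C(4, 2) = 1088430 / 2^6 = 544215/32 = 17006.71875

For each 4-subset S of vertices (there are C(73, 4) = 1088430 such S), let X_S = 1 if S induces a K_4 (all C(4, 2) = 6 edges present). Then P(X_S = 1) = (1/2)^6 = 1/64. By linearity of expectation, E[# K_4] = C(73, 4) · (1/2)^6 = 1088430 / 64 = 544215/32 = 17006.71875.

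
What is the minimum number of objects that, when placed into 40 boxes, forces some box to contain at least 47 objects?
n = (47 − 1)·40 + 1 = 1841

By the generalised pigeonhole principle, to guarantee some box contains ≥ r objects we need more than (r − 1) · k objects total. Threshold: n = (r − 1) · k + 1. With r = 47 and k = 40: n = 46 · 40 + 1 = 1840 + 1 = 1841. For n = 1840 = 46 · 40, we can put exactly 46 objects in every box, avoiding 47 in any single one — so 1841 is tight.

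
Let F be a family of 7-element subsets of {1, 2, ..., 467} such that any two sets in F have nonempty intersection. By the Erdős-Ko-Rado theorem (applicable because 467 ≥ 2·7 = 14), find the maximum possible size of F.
max |F| = C(466, 6) = 13770453583348

The Erdős-Ko-Rado theorem states: for n ≥ 2k, an intersecting family of k-subsets of an n-element set has size at most C(n − 1, k − 1), with equality for 'star' families {A ⊆ [n] : |A| = k, i ∈ A} (fix an element i). For n = 467, k = 7: C(466, 6) = 13770453583348.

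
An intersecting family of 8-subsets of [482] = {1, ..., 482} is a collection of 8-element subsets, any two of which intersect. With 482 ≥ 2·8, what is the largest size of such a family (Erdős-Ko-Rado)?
max |F| = C(481, 7) = 1131196697950800

Erdős-Ko-Rado (1961): when n ≥ 2k, max |F| = C(n−1, k−1). The bound is attained by the star {A : i ∈ A} for any fixed i ∈ [n]. Here C(482−1, 8−1) = C(481, 7) = 1131196697950800.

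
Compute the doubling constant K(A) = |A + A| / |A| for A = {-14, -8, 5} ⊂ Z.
K = |A + A| / |A| = 6/3 = 2

Enumerate A + A = {a + b : a, b ∈ A}. With |A| = 3, there are |A|^2 = 9 ordered sum pairs; collecting distinct values, A + A = {-28, -22, -16, -9, -3, 10}, so |A + A| = 6. Thus K = 6/3 = 2. For comparison, the minimum possible |A + A| over all 3-element sets is 2·3 − 1 = 5 (so min K = 5/3), attained only by arithmetic progressions.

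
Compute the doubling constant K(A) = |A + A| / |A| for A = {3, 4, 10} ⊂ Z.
K = |A + A| / |A| = 6/3 = 2

Enumerate A + A = {a + b : a, b ∈ A}. With |A| = 3, there are |A|^2 = 9 ordered sum pairs; collecting distinct values, A + A = {6, 7, 8, 13, 14, 20}, so |A + A| = 6. Thus K = 6/3 = 2. For comparison, the minimum possible |A + A| over all 3-element sets is 2·3 − 1 = 5 (so min K = 5/3), attained only by arithmetic progressions.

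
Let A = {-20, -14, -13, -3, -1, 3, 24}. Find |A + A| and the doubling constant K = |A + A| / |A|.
K = |A + A| / |A| = 27/7

Enumerate A + A = {a + b : a, b ∈ A}. With |A| = 7, there are |A|^2 = 49 ordered sum pairs; collecting distinct values, A + A = {-40, -34, -33, -28, -27, -26, -23, -21, -17, -16, -15, -14, -11, -10, -6, -4, -2, 0, 2, 4, 6, 10, 11, 21, 23, 27, 48}, so |A + A| = 27. Thus K = 27/7. For comparison, the minimum possible |A + A| over all 7-element sets is 2·7 − 1 = 13 (so min K = 13/7), attained only by arithmetic progressions.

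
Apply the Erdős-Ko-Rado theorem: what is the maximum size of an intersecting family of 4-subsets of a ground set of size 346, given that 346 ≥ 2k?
max |F| = C(345, 3) = 6784540

The Erdős-Ko-Rado theorem states: for n ≥ 2k, an intersecting family of k-subsets of an n-element set has size at most C(n − 1, k − 1), with equality for 'star' families {A ⊆ [n] : |A| = k, i ∈ A} (fix an element i). For n = 346, k = 4: C(345, 3) = 6784540.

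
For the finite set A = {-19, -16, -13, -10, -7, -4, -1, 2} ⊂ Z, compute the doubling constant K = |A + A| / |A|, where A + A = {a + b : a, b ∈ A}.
K = |A + A| / |A| = 15/8

Enumerate A + A = {a + b : a, b ∈ A}. With |A| = 8, there are |A|^2 = 64 ordered sum pairs; collecting distinct values, A + A = {-38, -35, -32, -29, -26, -23, -20, -17, -14, -11, -8, -5, -2, 1, 4}, so |A + A| = 15. Thus K = 15/8. Here |A + A| = 2|A| − 1 = 15, the minimum possible — so K = 15/8 is minimal, which holds iff A is an arithmetic progression.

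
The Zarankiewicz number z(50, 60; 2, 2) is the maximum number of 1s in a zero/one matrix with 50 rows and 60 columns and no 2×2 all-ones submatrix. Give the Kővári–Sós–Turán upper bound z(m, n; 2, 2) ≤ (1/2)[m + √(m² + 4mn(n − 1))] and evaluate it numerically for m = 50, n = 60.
z(50, 60; 2, 2) ≤ (1/2)[50 + √(50² + 4·50·60·59)] = (1/2)[50 + √710500] = 446.4558

Kővári–Sós–Turán: let r_1, ..., r_50 be the row sums and z = Σ r_i the total number of 1s. Each pair of columns can share at most one row with both entries 1 (else a 2×2 all-ones block appears), so Σ_i C(r_i, 2) ≤ C(60, 2) = 1770. By convexity Σ_i C(r_i, 2) ≥ 50·C(z/50, 2) = z(z − 50)/(2·50), giving z² − 50z − 50·60·59 ≤ 0 and hence z ≤ (1/2)[50 + √(2500 + 4·177000)] = (1/2)[50 + √710500] ≈ (1/2)(50 + 842.9116) = 446.4558.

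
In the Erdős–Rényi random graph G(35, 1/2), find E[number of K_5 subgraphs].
E[# K_5] = C(35, 5) · (1/2)^C(5, 2) = 324632 / 2^10 = 40579/128 = 317.0234375

For each 5-subset S of vertices (there are C(35, 5) = 324632 such S), let X_S = 1 if S induces a K_5 (all C(5, 2) = 10 edges present). Then P(X_S = 1) = (1/2)^10 = 1/1024. By linearity of expectation, E[# K_5] = C(35, 5) · (1/2)^10 = 324632 / 1024 = 40579/128 = 317.0234375.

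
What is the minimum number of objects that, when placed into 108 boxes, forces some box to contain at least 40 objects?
n = (40 − 1)·108 + 1 = 4213

By the generalised pigeonhole principle, to guarantee some box contains ≥ r objects we need more than (r − 1) · k objects total. Threshold: n = (r − 1) · k + 1. With r = 40 and k = 108: n = 39 · 108 + 1 = 4212 + 1 = 4213. For n = 4212 = 39 · 108, we can put exactly 39 objects in every box, avoiding 40 in any single one — so 4213 is tight.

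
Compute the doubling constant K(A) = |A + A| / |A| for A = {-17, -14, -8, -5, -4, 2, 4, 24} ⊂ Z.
K = |A + A| / |A| = 32/8 = 4

Enumerate A + A = {a + b : a, b ∈ A}. With |A| = 8, there are |A|^2 = 64 ordered sum pairs; collecting distinct values, A + A = {-34, -31, -28, -25, -22, -21, -19, -18, -16, -15, -13, -12, -10, -9, -8, -6, -4, -3, -2, -1, 0, 4, 6, 7, 8, 10, 16, 19, 20, 26, 28, 48}, so |A + A| = 32. Thus K = 32/8 = 4. For comparison, the minimum possible |A + A| over all 8-element sets is 2·8 − 1 = 15 (so min K = 15/8), attained only by arithmetic progressions.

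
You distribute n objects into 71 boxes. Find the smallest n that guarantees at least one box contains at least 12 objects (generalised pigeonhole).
n = (12 − 1)·71 + 1 = 782

By the generalised pigeonhole principle, to guarantee some box contains ≥ r objects we need more than (r − 1) · k objects total. Threshold: n = (r − 1) · k + 1. With r = 12 and k = 71: n = 11 · 71 + 1 = 781 + 1 = 782. For n = 781 = 11 · 71, we can put exactly 11 objects in every box, avoiding 12 in any single one — so 782 is tight.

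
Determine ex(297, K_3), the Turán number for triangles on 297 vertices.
ex(297, K_3) = ⌊297^2/4⌋ = 22052

Mantel (1907): a triangle-free graph on n vertices has at most ⌊n^2/4⌋ edges, with equality for the complete bipartite graph K_{⌊n/2⌋, ⌈n/2⌉}. For n = 297: ⌊297^2/4⌋ = ⌊88209/4⌋ = 22052. The extremal graph is K_{148, 149}, which has 148·149 = 22052 edges.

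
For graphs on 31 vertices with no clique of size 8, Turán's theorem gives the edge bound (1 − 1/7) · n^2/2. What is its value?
Turán density bound = (6/7) · 31^2/2 = 2883/7 ≈ 411.8571

Turán's theorem: ex(n, K_{r+1}) is achieved by the complete r-partite Turán graph T(n, r) with parts as balanced as possible, and is at most (1 − 1/r) · n^2/2. For r = 7, n = 31: the density bound is (6/7) · 961/2 = 2883/7 ≈ 411.8571. The integer-valued extremum is e(T(31, 7)) = 411, which is strictly less than the density bound 2883/7 since 7 ∤ 31 (the parts of T(31, 7) cannot all be equal).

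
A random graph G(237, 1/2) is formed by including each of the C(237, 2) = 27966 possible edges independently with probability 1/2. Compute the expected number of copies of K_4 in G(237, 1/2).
E[# K_4] = C(237, 4) · (1/2)^C(4, 2) = 128154195 / 2^6 = 2002409.296875

For each 4-subset S of vertices (there are C(237, 4) = 128154195 such S), let X_S = 1 if S induces a K_4 (all C(4, 2) = 6 edges present). Then P(X_S = 1) = (1/2)^6 = 1/64. By linearity of expectation, E[# K_4] = C(237, 4) · (1/2)^6 = 128154195 / 64 = 2002409.296875.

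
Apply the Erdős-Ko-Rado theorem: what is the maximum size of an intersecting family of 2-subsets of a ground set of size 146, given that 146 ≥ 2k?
max |F| = C(145, 1) = 145

The Erdős-Ko-Rado theorem states: for n ≥ 2k, an intersecting family of k-subsets of an n-element set has size at most C(n − 1, k − 1), with equality for 'star' families {A ⊆ [n] : |A| = k, i ∈ A} (fix an element i). For n = 146, k = 2: C(145, 1) = 145.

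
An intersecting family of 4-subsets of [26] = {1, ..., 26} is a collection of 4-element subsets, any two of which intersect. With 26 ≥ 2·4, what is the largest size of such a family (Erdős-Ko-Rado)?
max |F| = C(25, 3) = 2300

The Erdős-Ko-Rado theorem states: for n ≥ 2k, an intersecting family of k-subsets of an n-element set has size at most C(n − 1, k − 1), with equality for 'star' families {A ⊆ [n] : |A| = k, i ∈ A} (fix an element i). For n = 26, k = 4: C(25, 3) = 2300.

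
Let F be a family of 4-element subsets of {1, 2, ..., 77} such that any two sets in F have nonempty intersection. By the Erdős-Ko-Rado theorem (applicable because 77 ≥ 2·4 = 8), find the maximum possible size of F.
max |F| = C(76, 3) = 70300

The Erdős-Ko-Rado theorem states: for n ≥ 2k, an intersecting family of k-subsets of an n-element set has size at most C(n − 1, k − 1), with equality for 'star' families {A ⊆ [n] : |A| = k, i ∈ A} (fix an element i). For n = 77, k = 4: C(76, 3) = 70300.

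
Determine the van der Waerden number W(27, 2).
W(27, 2) = 27 + 1 = 28

A 2-term AP is any pair of integers, so a monochromatic 2-AP exists iff some colour is used at least twice. With 27 colours, the colouring i ↦ i on {1, ..., 27} uses each colour once, avoiding any monochromatic pair, so W(27, 2) > 27. For {1, ..., 28}, pigeonhole forces two integers of the same colour, which form a monochromatic 2-AP. Hence W(27, 2) = 28.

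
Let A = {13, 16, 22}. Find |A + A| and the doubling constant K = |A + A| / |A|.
K = |A + A| / |A| = 6/3 = 2

Enumerate A + A = {a + b : a, b ∈ A}. With |A| = 3, there are |A|^2 = 9 ordered sum pairs; collecting distinct values, A + A = {26, 29, 32, 35, 38, 44}, so |A + A| = 6. Thus K = 6/3 = 2. For comparison, the minimum possible |A + A| over all 3-element sets is 2·3 − 1 = 5 (so min K = 5/3), attained only by arithmetic progressions.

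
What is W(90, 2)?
W(90, 2) = 90 + 1 = 91

A 2-term AP is any pair of integers, so a monochromatic 2-AP exists iff some colour is used at least twice. With 90 colours, the colouring i ↦ i on {1, ..., 90} uses each colour once, avoiding any monochromatic pair, so W(90, 2) > 90. For {1, ..., 91}, pigeonhole forces two integers of the same colour, which form a monochromatic 2-AP. Hence W(90, 2) = 91.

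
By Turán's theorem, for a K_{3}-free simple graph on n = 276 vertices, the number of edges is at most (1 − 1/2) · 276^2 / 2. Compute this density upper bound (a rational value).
Turán density bound = (1/2) · 276^2/2 = 19044

Turán's theorem: ex(n, K_{r+1}) is achieved by the complete r-partite Turán graph T(n, r) with parts as balanced as possible, and is at most (1 − 1/r) · n^2/2. For r = 2, n = 276: the density bound is (1/2) · 76176/2 = 19044. Since 2 ∣ 276, the Turán graph T(276, 2) has parts of equal size 138, and its edge count e(T(276, 2)) = 19044 attains the density bound exactly.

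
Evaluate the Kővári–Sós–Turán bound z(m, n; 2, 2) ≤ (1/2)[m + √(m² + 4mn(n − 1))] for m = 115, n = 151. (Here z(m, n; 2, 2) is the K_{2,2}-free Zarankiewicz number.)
z(115, 151; 2, 2) ≤ (1/2)[115 + √(115² + 4·115·151·150)] = (1/2)[115 + √10432225] = 1672.4478

Kővári–Sós–Turán: let r_1, ..., r_115 be the row sums and z = Σ r_i the total number of 1s. Each pair of columns can share at most one row with both entries 1 (else a 2×2 all-ones block appears), so Σ_i C(r_i, 2) ≤ C(151, 2) = 11325. By convexity Σ_i C(r_i, 2) ≥ 115·C(z/115, 2) = z(z − 115)/(2·115), giving z² − 115z − 115·151·150 ≤ 0 and hence z ≤ (1/2)[115 + √(13225 + 4·2604750)] = (1/2)[115 + √10432225] ≈ (1/2)(115 + 3229.8955) = 1672.4478.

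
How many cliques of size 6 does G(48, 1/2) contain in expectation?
E[# K_6] = C(48, 6) · (1/2)^C(6, 2) = 12271512 / 2^15 = 1533939/4096 ≈ 374.496826

For each 6-subset S of vertices (there are C(48, 6) = 12271512 such S), let X_S = 1 if S induces a K_6 (all C(6, 2) = 15 edges present). Then P(X_S = 1) = (1/2)^15 = 1/32768. By linearity of expectation, E[# K_6] = C(48, 6) · (1/2)^15 = 12271512 / 32768 = 1533939/4096 ≈ 374.496826.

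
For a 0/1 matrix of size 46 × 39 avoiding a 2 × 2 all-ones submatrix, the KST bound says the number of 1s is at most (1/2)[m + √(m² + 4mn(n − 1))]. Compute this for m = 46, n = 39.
z(46, 39; 2, 2) ≤ (1/2)[46 + √(46² + 4·46·39·38)] = (1/2)[46 + √274804] = 285.1088

Kővári–Sós–Turán: let r_1, ..., r_46 be the row sums and z = Σ r_i the total number of 1s. Each pair of columns can share at most one row with both entries 1 (else a 2×2 all-ones block appears), so Σ_i C(r_i, 2) ≤ C(39, 2) = 741. By convexity Σ_i C(r_i, 2) ≥ 46·C(z/46, 2) = z(z − 46)/(2·46), giving z² − 46z − 46·39·38 ≤ 0 and hence z ≤ (1/2)[46 + √(2116 + 4·68172)] = (1/2)[46 + √274804] ≈ (1/2)(46 + 524.2175) = 285.1088.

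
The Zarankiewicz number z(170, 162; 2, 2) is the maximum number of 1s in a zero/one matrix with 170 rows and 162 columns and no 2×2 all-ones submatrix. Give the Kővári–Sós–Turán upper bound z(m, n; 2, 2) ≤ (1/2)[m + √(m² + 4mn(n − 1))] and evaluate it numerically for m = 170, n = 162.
z(170, 162; 2, 2) ≤ (1/2)[170 + √(170² + 4·170·162·161)] = (1/2)[170 + √17764660] = 2192.4072

Kővári–Sós–Turán: let r_1, ..., r_170 be the row sums and z = Σ r_i the total number of 1s. Each pair of columns can share at most one row with both entries 1 (else a 2×2 all-ones block appears), so Σ_i C(r_i, 2) ≤ C(162, 2) = 13041. By convexity Σ_i C(r_i, 2) ≥ 170·C(z/170, 2) = z(z − 170)/(2·170), giving z² − 170z − 170·162·161 ≤ 0 and hence z ≤ (1/2)[170 + √(28900 + 4·4433940)] = (1/2)[170 + √17764660] ≈ (1/2)(170 + 4214.8143) = 2192.4072.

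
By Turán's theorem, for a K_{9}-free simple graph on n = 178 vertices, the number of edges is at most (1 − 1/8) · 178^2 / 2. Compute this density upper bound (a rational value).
Turán density bound = (7/8) · 178^2/2 = 55447/4 ≈ 13861.75

Turán's theorem: ex(n, K_{r+1}) is achieved by the complete r-partite Turán graph T(n, r) with parts as balanced as possible, and is at most (1 − 1/r) · n^2/2. For r = 8, n = 178: the density bound is (7/8) · 31684/2 = 55447/4 ≈ 13861.75. The integer-valued extremum is e(T(178, 8)) = 13861, which is strictly less than the density bound 55447/4 since 8 ∤ 178 (the parts of T(178, 8) cannot all be equal).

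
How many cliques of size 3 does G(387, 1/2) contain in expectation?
E[# K_3] = C(387, 3) · (1/2)^C(3, 2) = 9585345 / 2^3 = 1198168.125

For each 3-subset S of vertices (there are C(387, 3) = 9585345 such S), let X_S = 1 if S induces a K_3 (all C(3, 2) = 3 edges present). Then P(X_S = 1) = (1/2)^3 = 1/8. By linearity of expectation, E[# K_3] = C(387, 3) · (1/2)^3 = 9585345 / 8 = 1198168.125.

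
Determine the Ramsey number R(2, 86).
R(2, 86) = 86

R(2, k) = k for all k ≥ 2: in a 2-colouring of K_k, either some edge is red (a red K_2) or all edges are blue (a blue K_k). And K_{85} coloured all-blue has no blue K_86, so R(2, 86) > 85. Hence R(2, 86) = 86.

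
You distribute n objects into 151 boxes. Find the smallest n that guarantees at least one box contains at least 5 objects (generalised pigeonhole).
n = (5 − 1)·151 + 1 = 605

By the generalised pigeonhole principle, to guarantee some box contains ≥ r objects we need more than (r − 1) · k objects total. Threshold: n = (r − 1) · k + 1. With r = 5 and k = 151: n = 4 · 151 + 1 = 604 + 1 = 605. For n = 604 = 4 · 151, we can put exactly 4 objects in every box, avoiding 5 in any single one — so 605 is tight.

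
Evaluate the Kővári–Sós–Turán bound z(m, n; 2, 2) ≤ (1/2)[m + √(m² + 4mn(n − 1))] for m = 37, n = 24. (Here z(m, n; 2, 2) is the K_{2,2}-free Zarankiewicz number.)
z(37, 24; 2, 2) ≤ (1/2)[37 + √(37² + 4·37·24·23)] = (1/2)[37 + √83065] = 162.605

Kővári–Sós–Turán: let r_1, ..., r_37 be the row sums and z = Σ r_i the total number of 1s. Each pair of columns can share at most one row with both entries 1 (else a 2×2 all-ones block appears), so Σ_i C(r_i, 2) ≤ C(24, 2) = 276. By convexity Σ_i C(r_i, 2) ≥ 37·C(z/37, 2) = z(z − 37)/(2·37), giving z² − 37z − 37·24·23 ≤ 0 and hence z ≤ (1/2)[37 + √(1369 + 4·20424)] = (1/2)[37 + √83065] ≈ (1/2)(37 + 288.21) = 162.605.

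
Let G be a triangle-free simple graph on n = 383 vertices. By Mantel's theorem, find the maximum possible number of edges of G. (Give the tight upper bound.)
ex(383, K_3) = ⌊383^2/4⌋ = 36672

Mantel (1907): a triangle-free graph on n vertices has at most ⌊n^2/4⌋ edges, with equality for the complete bipartite graph K_{⌊n/2⌋, ⌈n/2⌉}. For n = 383: ⌊383^2/4⌋ = ⌊146689/4⌋ = 36672. The extremal graph is K_{191, 192}, which has 191·192 = 36672 edges.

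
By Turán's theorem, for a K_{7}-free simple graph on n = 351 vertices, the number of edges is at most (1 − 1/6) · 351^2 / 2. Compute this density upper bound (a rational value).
Turán density bound = (5/6) · 351^2/2 = 205335/4 ≈ 51333.75

Turán's theorem: ex(n, K_{r+1}) is achieved by the complete r-partite Turán graph T(n, r) with parts as balanced as possible, and is at most (1 − 1/r) · n^2/2. For r = 6, n = 351: the density bound is (5/6) · 123201/2 = 205335/4 ≈ 51333.75. The integer-valued extremum is e(T(351, 6)) = 51333, which is strictly less than the density bound 205335/4 since 6 ∤ 351 (the parts of T(351, 6) cannot all be equal).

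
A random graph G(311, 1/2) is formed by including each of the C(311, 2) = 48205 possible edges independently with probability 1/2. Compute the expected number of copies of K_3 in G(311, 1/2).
E[# K_3] = C(311, 3) · (1/2)^C(3, 2) = 4965115 / 2^3 = 620639.375

For each 3-subset S of vertices (there are C(311, 3) = 4965115 such S), let X_S = 1 if S induces a K_3 (all C(3, 2) = 3 edges present). Then P(X_S = 1) = (1/2)^3 = 1/8. By linearity of expectation, E[# K_3] = C(311, 3) · (1/2)^3 = 4965115 / 8 = 620639.375.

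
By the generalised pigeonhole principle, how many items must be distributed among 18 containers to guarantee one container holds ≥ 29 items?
n = (29 − 1)·18 + 1 = 505

By the generalised pigeonhole principle, to guarantee some box contains ≥ r objects we need more than (r − 1) · k objects total. Threshold: n = (r − 1) · k + 1. With r = 29 and k = 18: n = 28 · 18 + 1 = 504 + 1 = 505. For n = 504 = 28 · 18, we can put exactly 28 objects in every box, avoiding 29 in any single one — so 505 is tight.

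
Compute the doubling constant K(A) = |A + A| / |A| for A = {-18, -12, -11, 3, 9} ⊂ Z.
K = |A + A| / |A| = 14/5

Enumerate A + A = {a + b : a, b ∈ A}. With |A| = 5, there are |A|^2 = 25 ordered sum pairs; collecting distinct values, A + A = {-36, -30, -29, -24, -23, -22, -15, -9, -8, -3, -2, 6, 12, 18}, so |A + A| = 14. Thus K = 14/5. For comparison, the minimum possible |A + A| over all 5-element sets is 2·5 − 1 = 9 (so min K = 9/5), attained only by arithmetic progressions.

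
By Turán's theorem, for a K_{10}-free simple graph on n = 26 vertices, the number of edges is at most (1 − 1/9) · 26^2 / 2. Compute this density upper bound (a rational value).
Turán density bound = (8/9) · 26^2/2 = 2704/9 ≈ 300.4444

Turán's theorem: ex(n, K_{r+1}) is achieved by the complete r-partite Turán graph T(n, r) with parts as balanced as possible, and is at most (1 − 1/r) · n^2/2. For r = 9, n = 26: the density bound is (8/9) · 676/2 = 2704/9 ≈ 300.4444. The integer-valued extremum is e(T(26, 9)) = 300, which is strictly less than the density bound 2704/9 since 9 ∤ 26 (the parts of T(26, 9) cannot all be equal).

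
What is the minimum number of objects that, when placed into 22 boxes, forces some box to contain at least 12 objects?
n = (12 − 1)·22 + 1 = 243

By the generalised pigeonhole principle, to guarantee some box contains ≥ r objects we need more than (r − 1) · k objects total. Threshold: n = (r − 1) · k + 1. With r = 12 and k = 22: n = 11 · 22 + 1 = 242 + 1 = 243. For n = 242 = 11 · 22, we can put exactly 11 objects in every box, avoiding 12 in any single one — so 243 is tight.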